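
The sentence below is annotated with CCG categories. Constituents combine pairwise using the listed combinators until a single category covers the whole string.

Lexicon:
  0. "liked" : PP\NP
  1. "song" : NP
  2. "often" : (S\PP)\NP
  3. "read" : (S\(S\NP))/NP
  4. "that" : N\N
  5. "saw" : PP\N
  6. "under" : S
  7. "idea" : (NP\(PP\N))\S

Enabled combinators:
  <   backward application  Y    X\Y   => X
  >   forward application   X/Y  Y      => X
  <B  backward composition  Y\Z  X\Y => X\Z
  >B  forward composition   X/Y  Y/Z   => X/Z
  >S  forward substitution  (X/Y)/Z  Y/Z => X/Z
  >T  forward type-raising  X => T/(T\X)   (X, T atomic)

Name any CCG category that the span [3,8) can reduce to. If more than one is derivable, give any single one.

S\(S\NP)

[0,8] S   <
  [0,3] S\NP   <B
    [0,1] "liked" : PP\NP
    [1,3] S\PP   <
      [1,2] "song" : NP
      [2,3] "often" : (S\PP)\NP
  [3,8] S\(S\NP)   >
    [3,4] "read" : (S\(S\NP))/NP
    [4,8] NP   <
      [4,6] PP\N   <B
        [4,5] "that" : N\N
        [5,6] "saw" : PP\N
      [6,8] NP\(PP\N)   <
        [6,7] "under" : S
        [7,8] "idea" : (NP\(PP\N))\S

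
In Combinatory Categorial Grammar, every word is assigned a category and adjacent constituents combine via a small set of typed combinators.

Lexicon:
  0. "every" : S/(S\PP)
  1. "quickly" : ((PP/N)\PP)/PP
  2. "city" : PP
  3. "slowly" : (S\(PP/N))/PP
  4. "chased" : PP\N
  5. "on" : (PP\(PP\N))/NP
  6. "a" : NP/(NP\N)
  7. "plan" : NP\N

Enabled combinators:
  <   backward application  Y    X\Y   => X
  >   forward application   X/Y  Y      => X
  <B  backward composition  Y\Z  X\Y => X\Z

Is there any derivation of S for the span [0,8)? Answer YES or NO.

YES

[0,8] S   >
  [0,1] "every" : S/(S\PP)
  [1,8] S\PP   <B
    [1,3] (PP/N)\PP   >
      [1,2] "quickly" : ((PP/N)\PP)/PP
      [2,3] "city" : PP
    [3,8] S\(PP/N)   >
      [3,4] "slowly" : (S\(PP/N))/PP
      [4,8] PP   <
        [4,5] "chased" : PP\N
        [5,8] PP\(PP\N)   >
          [5,6] "on" : (PP\(PP\N))/NP
          [6,8] NP   >
            [6,7] "a" : NP/(NP\N)
            [7,8] "plan" : NP\N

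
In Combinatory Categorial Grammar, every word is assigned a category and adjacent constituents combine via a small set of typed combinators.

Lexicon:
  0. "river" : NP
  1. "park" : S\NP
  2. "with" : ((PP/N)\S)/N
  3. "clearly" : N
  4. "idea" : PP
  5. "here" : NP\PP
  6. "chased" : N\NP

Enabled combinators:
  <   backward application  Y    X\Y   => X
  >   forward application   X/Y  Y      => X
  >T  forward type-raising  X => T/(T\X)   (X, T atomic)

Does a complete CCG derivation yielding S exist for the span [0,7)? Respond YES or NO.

NP S\NP ((PP/N)\S)/N N PP NP\PP N\NP
CKY chart[0,7] = {N/(N\PP), NP/(NP\PP), PP, PP/(PP\PP), S/(S\PP)}; S ∉ chart

NO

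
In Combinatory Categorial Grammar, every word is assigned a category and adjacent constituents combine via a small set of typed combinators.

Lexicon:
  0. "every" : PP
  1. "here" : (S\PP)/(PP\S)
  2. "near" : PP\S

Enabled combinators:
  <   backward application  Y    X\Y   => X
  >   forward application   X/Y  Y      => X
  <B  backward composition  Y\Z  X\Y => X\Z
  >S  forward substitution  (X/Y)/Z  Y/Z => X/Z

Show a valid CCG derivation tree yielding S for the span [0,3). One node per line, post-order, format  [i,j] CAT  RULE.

[0,3] S   <
  [0,1] "every" : PP
  [1,3] S\PP   >
    [1,2] "here" : (S\PP)/(PP\S)
    [2,3] "near" : PP\S

[0,1] PP  lex  "every"
[1,2] (S\PP)/(PP\S)  lex  "here"
[2,3] PP\S  lex  "near"
[1,3] S\PP  >  k=2
[0,3] S  <  k=1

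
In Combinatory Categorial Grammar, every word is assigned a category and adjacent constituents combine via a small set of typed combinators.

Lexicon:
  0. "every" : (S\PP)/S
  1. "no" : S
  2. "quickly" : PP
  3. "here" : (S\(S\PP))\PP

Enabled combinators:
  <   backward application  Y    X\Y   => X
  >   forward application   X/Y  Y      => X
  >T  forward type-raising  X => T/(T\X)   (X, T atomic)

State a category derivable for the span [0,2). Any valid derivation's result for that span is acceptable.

S\PP

[0,4] S   <
  [0,2] S\PP   >
    [0,1] "every" : (S\PP)/S
    [1,2] "no" : S
  [2,4] S\(S\PP)   <
    [2,3] "quickly" : PP
    [3,4] "here" : (S\(S\PP))\PP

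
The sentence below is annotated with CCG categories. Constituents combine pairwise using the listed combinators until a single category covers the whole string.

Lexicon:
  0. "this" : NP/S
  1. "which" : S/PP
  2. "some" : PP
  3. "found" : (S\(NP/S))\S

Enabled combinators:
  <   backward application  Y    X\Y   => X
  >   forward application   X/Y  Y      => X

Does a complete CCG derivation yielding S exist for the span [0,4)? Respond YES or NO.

[0,4] S   <
  [0,1] "this" : NP/S
  [1,4] S\(NP/S)   <
    [1,3] S   >
      [1,2] "which" : S/PP
      [2,3] "some" : PP
    [3,4] "found" : (S\(NP/S))\S

YES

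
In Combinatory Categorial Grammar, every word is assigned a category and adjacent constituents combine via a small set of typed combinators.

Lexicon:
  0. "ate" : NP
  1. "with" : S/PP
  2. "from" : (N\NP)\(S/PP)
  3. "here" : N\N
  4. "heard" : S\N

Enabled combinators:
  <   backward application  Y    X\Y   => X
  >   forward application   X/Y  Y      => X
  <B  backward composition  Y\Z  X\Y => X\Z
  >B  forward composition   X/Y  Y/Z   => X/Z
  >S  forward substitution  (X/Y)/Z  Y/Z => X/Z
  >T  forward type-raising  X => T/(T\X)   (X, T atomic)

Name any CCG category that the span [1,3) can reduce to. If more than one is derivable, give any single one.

[0,5] S   <
  [0,3] N   >
    [0,1] N/(N\NP)   >T
      [0,1] "ate" : NP
    [1,3] N\NP   <
      [1,2] "with" : S/PP
      [2,3] "from" : (N\NP)\(S/PP)
  [3,5] S\N   <B
    [3,4] "here" : N\N
    [4,5] "heard" : S\N

N\NP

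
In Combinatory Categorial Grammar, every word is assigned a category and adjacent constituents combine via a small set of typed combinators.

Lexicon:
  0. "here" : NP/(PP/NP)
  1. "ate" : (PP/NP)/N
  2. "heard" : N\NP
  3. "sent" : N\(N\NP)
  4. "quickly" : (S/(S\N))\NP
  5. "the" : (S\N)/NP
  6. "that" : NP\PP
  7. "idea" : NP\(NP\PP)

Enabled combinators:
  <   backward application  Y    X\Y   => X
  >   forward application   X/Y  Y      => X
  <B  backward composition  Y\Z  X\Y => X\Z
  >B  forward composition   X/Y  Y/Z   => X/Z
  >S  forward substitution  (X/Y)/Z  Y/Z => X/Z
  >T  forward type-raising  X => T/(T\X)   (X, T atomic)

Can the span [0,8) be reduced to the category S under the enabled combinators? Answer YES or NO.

[0,8] S   >
  [0,5] S/(S\N)   <
    [0,4] NP   >
      [0,2] NP/N   >B
        [0,1] "here" : NP/(PP/NP)
        [1,2] "ate" : (PP/NP)/N
      [2,4] N   <
        [2,3] "heard" : N\NP
        [3,4] "sent" : N\(N\NP)
    [4,5] "quickly" : (S/(S\N))\NP
  [5,8] S\N   >
    [5,6] "the" : (S\N)/NP
    [6,8] NP   <
      [6,7] "that" : NP\PP
      [7,8] "idea" : NP\(NP\PP)

YES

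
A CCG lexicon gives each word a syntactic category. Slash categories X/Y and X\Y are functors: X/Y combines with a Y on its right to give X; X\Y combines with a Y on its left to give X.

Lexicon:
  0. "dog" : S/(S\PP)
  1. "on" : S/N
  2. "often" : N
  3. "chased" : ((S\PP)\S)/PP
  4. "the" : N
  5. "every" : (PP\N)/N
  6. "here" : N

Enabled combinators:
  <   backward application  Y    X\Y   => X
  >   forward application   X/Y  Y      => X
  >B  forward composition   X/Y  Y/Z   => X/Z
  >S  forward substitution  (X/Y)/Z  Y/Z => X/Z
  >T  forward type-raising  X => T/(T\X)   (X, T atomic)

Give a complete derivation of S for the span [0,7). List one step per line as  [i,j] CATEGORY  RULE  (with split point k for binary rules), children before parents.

[0,7] S   >
  [0,1] "dog" : S/(S\PP)
  [1,7] S\PP   <
    [1,3] S   >
      [1,2] "on" : S/N
      [2,3] "often" : N
    [3,7] (S\PP)\S   >
      [3,4] "chased" : ((S\PP)\S)/PP
      [4,7] PP   <
        [4,5] "the" : N
        [5,7] PP\N   >
          [5,6] "every" : (PP\N)/N
          [6,7] "here" : N

[0,1] S/(S\PP)  lex  "dog"
[1,2] S/N  lex  "on"
[2,3] N  lex  "often"
[1,3] S  >  k=2
[3,4] ((S\PP)\S)/PP  lex  "chased"
[4,5] N  lex  "the"
[5,6] (PP\N)/N  lex  "every"
[6,7] N  lex  "here"
[5,7] PP\N  >  k=6
[4,7] PP  <  k=5
[3,7] (S\PP)\S  >  k=4
[1,7] S\PP  <  k=3
[0,7] S  >  k=1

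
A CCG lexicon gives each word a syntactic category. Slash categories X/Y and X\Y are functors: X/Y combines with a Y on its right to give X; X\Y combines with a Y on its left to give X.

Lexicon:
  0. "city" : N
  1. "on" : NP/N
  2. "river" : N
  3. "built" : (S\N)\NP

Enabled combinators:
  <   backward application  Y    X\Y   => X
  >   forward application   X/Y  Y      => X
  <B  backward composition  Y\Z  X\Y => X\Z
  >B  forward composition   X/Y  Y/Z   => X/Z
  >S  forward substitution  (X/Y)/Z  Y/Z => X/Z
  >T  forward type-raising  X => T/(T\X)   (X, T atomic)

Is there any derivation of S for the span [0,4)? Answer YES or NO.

[0,4] S   >
  [0,1] S/(S\N)   >T
    [0,1] "city" : N
  [1,4] S\N   <
    [1,3] NP   >
      [1,2] "on" : NP/N
      [2,3] "river" : N
    [3,4] "built" : (S\N)\NP

YES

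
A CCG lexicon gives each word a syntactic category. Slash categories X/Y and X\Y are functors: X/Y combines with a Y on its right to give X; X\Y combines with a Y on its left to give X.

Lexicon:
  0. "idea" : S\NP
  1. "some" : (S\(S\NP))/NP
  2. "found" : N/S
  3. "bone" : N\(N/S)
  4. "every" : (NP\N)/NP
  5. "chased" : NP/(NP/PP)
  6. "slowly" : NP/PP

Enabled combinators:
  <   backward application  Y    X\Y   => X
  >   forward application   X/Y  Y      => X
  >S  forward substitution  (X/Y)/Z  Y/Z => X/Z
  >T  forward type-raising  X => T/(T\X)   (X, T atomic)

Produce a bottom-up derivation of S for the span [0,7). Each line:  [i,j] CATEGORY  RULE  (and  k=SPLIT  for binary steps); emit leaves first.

[0,1] S\NP  lex  "idea"
[1,2] (S\(S\NP))/NP  lex  "some"
[2,3] N/S  lex  "found"
[3,4] N\(N/S)  lex  "bone"
[2,4] N  <  k=3
[4,5] (NP\N)/NP  lex  "every"
[5,6] NP/(NP/PP)  lex  "chased"
[6,7] NP/PP  lex  "slowly"
[5,7] NP  >  k=6
[4,7] NP\N  >  k=5
[2,7] NP  <  k=4
[1,7] S\(S\NP)  >  k=2
[0,7] S  <  k=1

[0,7] S   <
  [0,1] "idea" : S\NP
  [1,7] S\(S\NP)   >
    [1,2] "some" : (S\(S\NP))/NP
    [2,7] NP   <
      [2,4] N   <
        [2,3] "found" : N/S
        [3,4] "bone" : N\(N/S)
      [4,7] NP\N   >
        [4,5] "every" : (NP\N)/NP
        [5,7] NP   >
          [5,6] "chased" : NP/(NP/PP)
          [6,7] "slowly" : NP/PP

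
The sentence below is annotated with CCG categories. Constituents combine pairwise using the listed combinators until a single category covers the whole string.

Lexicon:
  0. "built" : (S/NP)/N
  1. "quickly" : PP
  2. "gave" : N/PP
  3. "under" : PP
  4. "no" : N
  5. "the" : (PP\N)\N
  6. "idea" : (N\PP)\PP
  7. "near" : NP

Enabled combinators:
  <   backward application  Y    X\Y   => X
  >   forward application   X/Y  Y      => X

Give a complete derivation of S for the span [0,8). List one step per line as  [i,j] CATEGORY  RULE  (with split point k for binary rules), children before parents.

[0,8] S   >
  [0,7] S/NP   >
    [0,1] "built" : (S/NP)/N
    [1,7] N   <
      [1,2] "quickly" : PP
      [2,7] N\PP   <
        [2,6] PP   <
          [2,4] N   >
            [2,3] "gave" : N/PP
            [3,4] "under" : PP
          [4,6] PP\N   <
            [4,5] "no" : N
            [5,6] "the" : (PP\N)\N
        [6,7] "idea" : (N\PP)\PP
  [7,8] "near" : NP

[0,1] (S/NP)/N  lex  "built"
[1,2] PP  lex  "quickly"
[2,3] N/PP  lex  "gave"
[3,4] PP  lex  "under"
[2,4] N  >  k=3
[4,5] N  lex  "no"
[5,6] (PP\N)\N  lex  "the"
[4,6] PP\N  <  k=5
[2,6] PP  <  k=4
[6,7] (N\PP)\PP  lex  "idea"
[2,7] N\PP  <  k=6
[1,7] N  <  k=2
[0,7] S/NP  >  k=1
[7,8] NP  lex  "near"
[0,8] S  >  k=7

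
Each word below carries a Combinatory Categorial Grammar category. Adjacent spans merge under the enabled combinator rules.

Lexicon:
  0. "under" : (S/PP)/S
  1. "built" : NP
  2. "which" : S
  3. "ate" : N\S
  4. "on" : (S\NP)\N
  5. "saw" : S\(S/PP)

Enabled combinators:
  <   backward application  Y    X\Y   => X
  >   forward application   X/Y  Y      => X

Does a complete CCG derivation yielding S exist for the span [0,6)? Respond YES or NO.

[0,6] S   <
  [0,5] S/PP   >
    [0,1] "under" : (S/PP)/S
    [1,5] S   <
      [1,2] "built" : NP
      [2,5] S\NP   <
        [2,4] N   <
          [2,3] "which" : S
          [3,4] "ate" : N\S
        [4,5] "on" : (S\NP)\N
  [5,6] "saw" : S\(S/PP)

YES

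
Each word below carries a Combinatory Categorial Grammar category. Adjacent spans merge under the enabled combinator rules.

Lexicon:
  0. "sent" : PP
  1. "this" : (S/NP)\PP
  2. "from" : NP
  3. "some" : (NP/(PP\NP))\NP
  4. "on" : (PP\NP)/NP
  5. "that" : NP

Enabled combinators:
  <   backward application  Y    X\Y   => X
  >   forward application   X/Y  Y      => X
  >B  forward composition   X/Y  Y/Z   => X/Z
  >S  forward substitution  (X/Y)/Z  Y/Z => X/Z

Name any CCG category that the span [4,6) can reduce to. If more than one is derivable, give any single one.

[0,6] S   >
  [0,2] S/NP   <
    [0,1] "sent" : PP
    [1,2] "this" : (S/NP)\PP
  [2,6] NP   >
    [2,4] NP/(PP\NP)   <
      [2,3] "from" : NP
      [3,4] "some" : (NP/(PP\NP))\NP
    [4,6] PP\NP   >
      [4,5] "on" : (PP\NP)/NP
      [5,6] "that" : NP

PP\NP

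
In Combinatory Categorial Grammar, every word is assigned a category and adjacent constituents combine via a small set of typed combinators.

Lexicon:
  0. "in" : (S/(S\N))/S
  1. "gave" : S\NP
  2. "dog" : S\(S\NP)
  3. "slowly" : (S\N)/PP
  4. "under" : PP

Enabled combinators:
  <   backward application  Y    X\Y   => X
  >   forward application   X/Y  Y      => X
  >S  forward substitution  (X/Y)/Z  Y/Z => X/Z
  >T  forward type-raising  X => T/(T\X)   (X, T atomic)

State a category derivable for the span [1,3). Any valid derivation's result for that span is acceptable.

S

[0,5] S   >
  [0,3] S/(S\N)   >
    [0,1] "in" : (S/(S\N))/S
    [1,3] S   <
      [1,2] "gave" : S\NP
      [2,3] "dog" : S\(S\NP)
  [3,5] S\N   >
    [3,4] "slowly" : (S\N)/PP
    [4,5] "under" : PP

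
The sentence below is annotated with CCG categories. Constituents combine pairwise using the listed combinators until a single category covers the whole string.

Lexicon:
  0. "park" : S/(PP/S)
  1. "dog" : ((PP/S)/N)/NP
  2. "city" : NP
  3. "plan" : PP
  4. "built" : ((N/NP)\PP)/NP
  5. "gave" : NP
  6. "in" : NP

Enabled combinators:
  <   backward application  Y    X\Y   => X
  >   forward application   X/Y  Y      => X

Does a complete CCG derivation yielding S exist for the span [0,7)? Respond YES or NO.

[0,7] S   >
  [0,1] "park" : S/(PP/S)
  [1,7] PP/S   >
    [1,3] (PP/S)/N   >
      [1,2] "dog" : ((PP/S)/N)/NP
      [2,3] "city" : NP
    [3,7] N   >
      [3,6] N/NP   <
        [3,4] "plan" : PP
        [4,6] (N/NP)\PP   >
          [4,5] "built" : ((N/NP)\PP)/NP
          [5,6] "gave" : NP
      [6,7] "in" : NP

YES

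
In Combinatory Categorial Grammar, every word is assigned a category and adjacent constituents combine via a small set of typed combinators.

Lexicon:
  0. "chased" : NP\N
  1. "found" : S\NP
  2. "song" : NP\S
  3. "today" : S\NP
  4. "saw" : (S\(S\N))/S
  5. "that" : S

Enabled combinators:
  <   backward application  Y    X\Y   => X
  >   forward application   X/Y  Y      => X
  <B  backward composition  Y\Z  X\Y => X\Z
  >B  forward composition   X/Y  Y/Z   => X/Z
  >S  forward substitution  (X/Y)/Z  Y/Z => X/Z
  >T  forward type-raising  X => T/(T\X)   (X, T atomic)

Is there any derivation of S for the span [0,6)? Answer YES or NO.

YES

[0,6] S   <
  [0,4] S\N   <B
    [0,1] "chased" : NP\N
    [1,4] S\NP   <B
      [1,3] NP\NP   <B
        [1,2] "found" : S\NP
        [2,3] "song" : NP\S
      [3,4] "today" : S\NP
  [4,6] S\(S\N)   >
    [4,5] "saw" : (S\(S\N))/S
    [5,6] "that" : S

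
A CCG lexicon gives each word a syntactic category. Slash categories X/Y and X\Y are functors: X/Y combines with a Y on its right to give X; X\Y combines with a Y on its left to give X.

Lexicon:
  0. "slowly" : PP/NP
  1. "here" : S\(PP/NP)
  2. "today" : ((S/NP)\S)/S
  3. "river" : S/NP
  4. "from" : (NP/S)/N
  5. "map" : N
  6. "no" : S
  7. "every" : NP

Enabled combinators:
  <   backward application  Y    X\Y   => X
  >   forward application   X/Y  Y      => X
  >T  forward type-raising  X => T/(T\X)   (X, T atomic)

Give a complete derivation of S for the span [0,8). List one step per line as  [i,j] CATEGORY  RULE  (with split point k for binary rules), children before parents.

[0,1] PP/NP  lex  "slowly"
[1,2] S\(PP/NP)  lex  "here"
[0,2] S  <  k=1
[2,3] ((S/NP)\S)/S  lex  "today"
[3,4] S/NP  lex  "river"
[4,5] (NP/S)/N  lex  "from"
[5,6] N  lex  "map"
[4,6] NP/S  >  k=5
[6,7] S  lex  "no"
[4,7] NP  >  k=6
[3,7] S  >  k=4
[2,7] (S/NP)\S  >  k=3
[0,7] S/NP  <  k=2
[7,8] NP  lex  "every"
[0,8] S  >  k=7

[0,8] S   >
  [0,7] S/NP   <
    [0,2] S   <
      [0,1] "slowly" : PP/NP
      [1,2] "here" : S\(PP/NP)
    [2,7] (S/NP)\S   >
      [2,3] "today" : ((S/NP)\S)/S
      [3,7] S   >
        [3,4] "river" : S/NP
        [4,7] NP   >
          [4,6] NP/S   >
            [4,5] "from" : (NP/S)/N
            [5,6] "map" : N
          [6,7] "no" : S
  [7,8] "every" : NP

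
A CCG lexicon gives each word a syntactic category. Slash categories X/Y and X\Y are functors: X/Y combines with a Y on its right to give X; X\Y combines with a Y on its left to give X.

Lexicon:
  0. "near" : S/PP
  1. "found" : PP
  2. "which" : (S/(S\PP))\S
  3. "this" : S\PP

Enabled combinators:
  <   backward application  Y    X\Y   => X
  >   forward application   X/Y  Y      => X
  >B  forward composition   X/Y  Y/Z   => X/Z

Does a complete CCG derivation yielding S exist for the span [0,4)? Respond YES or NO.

[0,4] S   >
  [0,3] S/(S\PP)   <
    [0,2] S   >
      [0,1] "near" : S/PP
      [1,2] "found" : PP
    [2,3] "which" : (S/(S\PP))\S
  [3,4] "this" : S\PP

YES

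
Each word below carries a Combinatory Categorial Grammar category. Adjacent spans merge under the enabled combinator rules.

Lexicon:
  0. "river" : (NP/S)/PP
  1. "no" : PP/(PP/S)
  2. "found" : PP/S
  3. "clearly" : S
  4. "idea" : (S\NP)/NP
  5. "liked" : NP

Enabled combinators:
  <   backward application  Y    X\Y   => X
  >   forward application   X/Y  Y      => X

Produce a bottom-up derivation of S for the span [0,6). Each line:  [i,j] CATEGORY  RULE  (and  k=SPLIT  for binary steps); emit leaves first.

[0,1] (NP/S)/PP  lex  "river"
[1,2] PP/(PP/S)  lex  "no"
[2,3] PP/S  lex  "found"
[1,3] PP  >  k=2
[0,3] NP/S  >  k=1
[3,4] S  lex  "clearly"
[0,4] NP  >  k=3
[4,5] (S\NP)/NP  lex  "idea"
[5,6] NP  lex  "liked"
[4,6] S\NP  >  k=5
[0,6] S  <  k=4

[0,6] S   <
  [0,4] NP   >
    [0,3] NP/S   >
      [0,1] "river" : (NP/S)/PP
      [1,3] PP   >
        [1,2] "no" : PP/(PP/S)
        [2,3] "found" : PP/S
    [3,4] "clearly" : S
  [4,6] S\NP   >
    [4,5] "idea" : (S\NP)/NP
    [5,6] "liked" : NP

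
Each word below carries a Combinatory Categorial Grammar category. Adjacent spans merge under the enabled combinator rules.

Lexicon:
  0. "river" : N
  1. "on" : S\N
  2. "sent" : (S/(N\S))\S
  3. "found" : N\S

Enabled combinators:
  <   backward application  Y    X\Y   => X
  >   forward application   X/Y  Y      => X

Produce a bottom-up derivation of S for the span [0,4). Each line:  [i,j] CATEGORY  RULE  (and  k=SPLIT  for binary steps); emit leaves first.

[0,1] N  lex  "river"
[1,2] S\N  lex  "on"
[0,2] S  <  k=1
[2,3] (S/(N\S))\S  lex  "sent"
[0,3] S/(N\S)  <  k=2
[3,4] N\S  lex  "found"
[0,4] S  >  k=3

[0,4] S   >
  [0,3] S/(N\S)   <
    [0,2] S   <
      [0,1] "river" : N
      [1,2] "on" : S\N
    [2,3] "sent" : (S/(N\S))\S
  [3,4] "found" : N\S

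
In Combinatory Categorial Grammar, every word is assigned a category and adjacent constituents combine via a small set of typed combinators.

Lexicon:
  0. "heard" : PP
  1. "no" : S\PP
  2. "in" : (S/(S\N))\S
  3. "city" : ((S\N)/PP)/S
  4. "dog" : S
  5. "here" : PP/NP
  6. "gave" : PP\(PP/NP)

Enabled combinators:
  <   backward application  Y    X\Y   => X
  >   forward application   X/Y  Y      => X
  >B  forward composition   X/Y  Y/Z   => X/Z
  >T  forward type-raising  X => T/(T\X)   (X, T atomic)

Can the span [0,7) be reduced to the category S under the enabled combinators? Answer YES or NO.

YES

[0,7] S   >
  [0,3] S/(S\N)   <
    [0,2] S   <
      [0,1] "heard" : PP
      [1,2] "no" : S\PP
    [2,3] "in" : (S/(S\N))\S
  [3,7] S\N   >
    [3,5] (S\N)/PP   >
      [3,4] "city" : ((S\N)/PP)/S
      [4,5] "dog" : S
    [5,7] PP   <
      [5,6] "here" : PP/NP
      [6,7] "gave" : PP\(PP/NP)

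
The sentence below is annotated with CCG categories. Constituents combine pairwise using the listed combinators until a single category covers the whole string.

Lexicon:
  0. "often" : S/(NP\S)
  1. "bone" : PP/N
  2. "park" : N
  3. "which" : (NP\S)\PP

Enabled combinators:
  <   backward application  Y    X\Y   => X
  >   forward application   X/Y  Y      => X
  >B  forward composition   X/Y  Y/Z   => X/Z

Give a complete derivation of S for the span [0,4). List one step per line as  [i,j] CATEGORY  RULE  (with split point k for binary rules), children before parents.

[0,4] S   >
  [0,1] "often" : S/(NP\S)
  [1,4] NP\S   <
    [1,3] PP   >
      [1,2] "bone" : PP/N
      [2,3] "park" : N
    [3,4] "which" : (NP\S)\PP

[0,1] S/(NP\S)  lex  "often"
[1,2] PP/N  lex  "bone"
[2,3] N  lex  "park"
[1,3] PP  >  k=2
[3,4] (NP\S)\PP  lex  "which"
[1,4] NP\S  <  k=3
[0,4] S  >  k=1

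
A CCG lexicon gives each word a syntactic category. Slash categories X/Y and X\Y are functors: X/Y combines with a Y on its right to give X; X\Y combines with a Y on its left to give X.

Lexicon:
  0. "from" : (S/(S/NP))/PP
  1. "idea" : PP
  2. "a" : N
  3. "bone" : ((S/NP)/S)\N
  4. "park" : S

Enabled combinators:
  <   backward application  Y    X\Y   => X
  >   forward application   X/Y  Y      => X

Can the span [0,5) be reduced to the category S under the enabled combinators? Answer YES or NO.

YES

[0,5] S   >
  [0,2] S/(S/NP)   >
    [0,1] "from" : (S/(S/NP))/PP
    [1,2] "idea" : PP
  [2,5] S/NP   >
    [2,4] (S/NP)/S   <
      [2,3] "a" : N
      [3,4] "bone" : ((S/NP)/S)\N
    [4,5] "park" : S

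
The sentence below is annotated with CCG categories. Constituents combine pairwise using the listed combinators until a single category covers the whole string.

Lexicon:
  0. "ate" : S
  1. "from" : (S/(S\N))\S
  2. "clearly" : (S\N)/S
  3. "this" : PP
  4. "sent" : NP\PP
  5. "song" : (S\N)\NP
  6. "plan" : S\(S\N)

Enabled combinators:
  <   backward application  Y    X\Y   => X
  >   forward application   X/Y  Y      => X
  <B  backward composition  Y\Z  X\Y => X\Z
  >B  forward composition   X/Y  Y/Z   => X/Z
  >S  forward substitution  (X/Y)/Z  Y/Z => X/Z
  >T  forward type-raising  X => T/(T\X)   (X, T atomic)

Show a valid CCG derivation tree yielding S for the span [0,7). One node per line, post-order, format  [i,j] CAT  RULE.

[0,1] S  lex  "ate"
[1,2] (S/(S\N))\S  lex  "from"
[0,2] S/(S\N)  <  k=1
[2,3] (S\N)/S  lex  "clearly"
[3,4] PP  lex  "this"
[3,4] NP/(NP\PP)  >T
[4,5] NP\PP  lex  "sent"
[3,5] NP  >  k=4
[5,6] (S\N)\NP  lex  "song"
[3,6] S\N  <  k=5
[6,7] S\(S\N)  lex  "plan"
[3,7] S  <  k=6
[2,7] S\N  >  k=3
[0,7] S  >  k=2

[0,7] S   >
  [0,2] S/(S\N)   <
    [0,1] "ate" : S
    [1,2] "from" : (S/(S\N))\S
  [2,7] S\N   >
    [2,3] "clearly" : (S\N)/S
    [3,7] S   <
      [3,6] S\N   <
        [3,5] NP   >
          [3,4] NP/(NP\PP)   >T
            [3,4] "this" : PP
          [4,5] "sent" : NP\PP
        [5,6] "song" : (S\N)\NP
      [6,7] "plan" : S\(S\N)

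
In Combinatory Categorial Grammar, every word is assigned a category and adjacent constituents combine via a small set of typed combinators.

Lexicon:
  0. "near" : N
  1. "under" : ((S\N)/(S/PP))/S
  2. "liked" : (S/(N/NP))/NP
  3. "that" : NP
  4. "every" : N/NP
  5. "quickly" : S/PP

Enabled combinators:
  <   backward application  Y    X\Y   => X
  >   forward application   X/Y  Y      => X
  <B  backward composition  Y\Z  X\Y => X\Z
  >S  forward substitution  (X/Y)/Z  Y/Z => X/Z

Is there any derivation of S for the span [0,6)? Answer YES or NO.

[0,6] S   <
  [0,1] "near" : N
  [1,6] S\N   >
    [1,5] (S\N)/(S/PP)   >
      [1,2] "under" : ((S\N)/(S/PP))/S
      [2,5] S   >
        [2,4] S/(N/NP)   >
          [2,3] "liked" : (S/(N/NP))/NP
          [3,4] "that" : NP
        [4,5] "every" : N/NP
    [5,6] "quickly" : S/PP

YES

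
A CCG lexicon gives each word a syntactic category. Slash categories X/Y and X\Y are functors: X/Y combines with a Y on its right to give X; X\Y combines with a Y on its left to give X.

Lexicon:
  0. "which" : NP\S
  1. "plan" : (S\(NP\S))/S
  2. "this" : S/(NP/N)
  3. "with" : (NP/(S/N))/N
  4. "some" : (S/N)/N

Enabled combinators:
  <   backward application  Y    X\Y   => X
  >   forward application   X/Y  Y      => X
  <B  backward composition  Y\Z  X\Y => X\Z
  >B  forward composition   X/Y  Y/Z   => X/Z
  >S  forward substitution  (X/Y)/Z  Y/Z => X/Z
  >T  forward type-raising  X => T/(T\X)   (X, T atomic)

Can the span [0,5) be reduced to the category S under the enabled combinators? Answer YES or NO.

[0,5] S   <
  [0,1] "which" : NP\S
  [1,5] S\(NP\S)   >
    [1,2] "plan" : (S\(NP\S))/S
    [2,5] S   >
      [2,3] "this" : S/(NP/N)
      [3,5] NP/N   >S
        [3,4] "with" : (NP/(S/N))/N
        [4,5] "some" : (S/N)/N

YES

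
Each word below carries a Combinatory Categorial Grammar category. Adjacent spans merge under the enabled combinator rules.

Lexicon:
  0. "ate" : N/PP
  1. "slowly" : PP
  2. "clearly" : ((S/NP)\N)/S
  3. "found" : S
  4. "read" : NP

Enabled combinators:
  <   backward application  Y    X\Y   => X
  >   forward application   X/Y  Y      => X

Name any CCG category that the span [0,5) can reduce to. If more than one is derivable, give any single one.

[0,5] S   >
  [0,4] S/NP   <
    [0,2] N   >
      [0,1] "ate" : N/PP
      [1,2] "slowly" : PP
    [2,4] (S/NP)\N   >
      [2,3] "clearly" : ((S/NP)\N)/S
      [3,4] "found" : S
  [4,5] "read" : NP

S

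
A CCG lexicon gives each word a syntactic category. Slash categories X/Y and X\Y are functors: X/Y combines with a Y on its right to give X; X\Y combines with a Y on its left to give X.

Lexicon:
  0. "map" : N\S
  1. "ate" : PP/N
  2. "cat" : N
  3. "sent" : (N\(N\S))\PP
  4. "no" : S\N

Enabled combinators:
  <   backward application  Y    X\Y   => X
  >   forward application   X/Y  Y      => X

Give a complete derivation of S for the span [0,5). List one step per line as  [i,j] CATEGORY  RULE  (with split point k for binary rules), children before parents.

[0,5] S   <
  [0,4] N   <
    [0,1] "map" : N\S
    [1,4] N\(N\S)   <
      [1,3] PP   >
        [1,2] "ate" : PP/N
        [2,3] "cat" : N
      [3,4] "sent" : (N\(N\S))\PP
  [4,5] "no" : S\N

[0,1] N\S  lex  "map"
[1,2] PP/N  lex  "ate"
[2,3] N  lex  "cat"
[1,3] PP  >  k=2
[3,4] (N\(N\S))\PP  lex  "sent"
[1,4] N\(N\S)  <  k=3
[0,4] N  <  k=1
[4,5] S\N  lex  "no"
[0,5] S  <  k=4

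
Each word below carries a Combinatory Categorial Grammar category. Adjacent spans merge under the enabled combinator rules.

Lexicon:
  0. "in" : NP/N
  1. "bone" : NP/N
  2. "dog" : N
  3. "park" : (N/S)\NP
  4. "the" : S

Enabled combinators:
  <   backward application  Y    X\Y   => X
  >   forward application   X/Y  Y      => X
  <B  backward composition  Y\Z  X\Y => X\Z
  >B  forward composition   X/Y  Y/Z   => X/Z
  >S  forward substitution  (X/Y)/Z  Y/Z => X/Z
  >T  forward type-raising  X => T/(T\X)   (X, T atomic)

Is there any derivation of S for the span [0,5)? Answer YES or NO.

NP/N NP/N N (N/S)\NP S
CKY chart[0,5] = {N/(N\NP), NP, NP/(NP\NP), NP/(N\N), NP/(S\S), PP/(PP\NP), S/(S\NP)}; S ∉ chart

NO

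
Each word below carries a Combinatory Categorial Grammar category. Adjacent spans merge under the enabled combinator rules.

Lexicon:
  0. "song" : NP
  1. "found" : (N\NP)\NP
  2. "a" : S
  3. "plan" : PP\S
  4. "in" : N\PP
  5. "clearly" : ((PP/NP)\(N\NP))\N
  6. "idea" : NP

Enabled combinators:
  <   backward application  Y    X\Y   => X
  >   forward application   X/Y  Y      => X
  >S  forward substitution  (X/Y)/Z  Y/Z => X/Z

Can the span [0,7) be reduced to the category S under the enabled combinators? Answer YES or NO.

NP (N\NP)\NP S PP\S N\PP ((PP/NP)\(N\NP))\N NP
CKY chart[0,7] = {PP}; S ∉ chart

NO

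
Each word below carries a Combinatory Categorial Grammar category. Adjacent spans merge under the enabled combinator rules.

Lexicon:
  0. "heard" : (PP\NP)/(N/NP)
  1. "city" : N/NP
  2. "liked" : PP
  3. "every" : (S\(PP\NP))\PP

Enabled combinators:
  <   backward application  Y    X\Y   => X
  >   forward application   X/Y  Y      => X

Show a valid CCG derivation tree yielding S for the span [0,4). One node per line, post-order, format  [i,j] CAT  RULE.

[0,1] (PP\NP)/(N/NP)  lex  "heard"
[1,2] N/NP  lex  "city"
[0,2] PP\NP  >  k=1
[2,3] PP  lex  "liked"
[3,4] (S\(PP\NP))\PP  lex  "every"
[2,4] S\(PP\NP)  <  k=3
[0,4] S  <  k=2

[0,4] S   <
  [0,2] PP\NP   >
    [0,1] "heard" : (PP\NP)/(N/NP)
    [1,2] "city" : N/NP
  [2,4] S\(PP\NP)   <
    [2,3] "liked" : PP
    [3,4] "every" : (S\(PP\NP))\PP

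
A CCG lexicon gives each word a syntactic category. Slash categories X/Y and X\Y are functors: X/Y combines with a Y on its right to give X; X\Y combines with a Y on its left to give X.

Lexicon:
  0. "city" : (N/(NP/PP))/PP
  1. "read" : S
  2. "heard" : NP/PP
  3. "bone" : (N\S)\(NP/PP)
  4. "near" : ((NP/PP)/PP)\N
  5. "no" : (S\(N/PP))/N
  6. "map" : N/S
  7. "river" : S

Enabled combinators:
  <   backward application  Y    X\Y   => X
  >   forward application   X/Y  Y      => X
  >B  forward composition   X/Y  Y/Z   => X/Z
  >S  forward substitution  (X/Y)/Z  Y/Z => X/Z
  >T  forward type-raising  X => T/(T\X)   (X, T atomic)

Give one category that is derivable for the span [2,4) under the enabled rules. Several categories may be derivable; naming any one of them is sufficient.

N\S

[0,8] S   <
  [0,5] N/PP   >S
    [0,1] "city" : (N/(NP/PP))/PP
    [1,5] (NP/PP)/PP   <
      [1,4] N   <
        [1,2] "read" : S
        [2,4] N\S   <
          [2,3] "heard" : NP/PP
          [3,4] "bone" : (N\S)\(NP/PP)
      [4,5] "near" : ((NP/PP)/PP)\N
  [5,8] S\(N/PP)   >
    [5,6] "no" : (S\(N/PP))/N
    [6,8] N   >
      [6,7] "map" : N/S
      [7,8] "river" : S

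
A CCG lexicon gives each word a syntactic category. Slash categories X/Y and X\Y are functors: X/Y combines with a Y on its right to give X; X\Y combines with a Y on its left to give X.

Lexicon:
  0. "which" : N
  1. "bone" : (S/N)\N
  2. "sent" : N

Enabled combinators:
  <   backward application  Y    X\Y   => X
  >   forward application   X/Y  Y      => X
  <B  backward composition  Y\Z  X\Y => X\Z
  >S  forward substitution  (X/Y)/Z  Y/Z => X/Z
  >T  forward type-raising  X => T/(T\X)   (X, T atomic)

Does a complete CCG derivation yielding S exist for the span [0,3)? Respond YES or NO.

[0,3] S   >
  [0,2] S/N   <
    [0,1] "which" : N
    [1,2] "bone" : (S/N)\N
  [2,3] "sent" : N

YES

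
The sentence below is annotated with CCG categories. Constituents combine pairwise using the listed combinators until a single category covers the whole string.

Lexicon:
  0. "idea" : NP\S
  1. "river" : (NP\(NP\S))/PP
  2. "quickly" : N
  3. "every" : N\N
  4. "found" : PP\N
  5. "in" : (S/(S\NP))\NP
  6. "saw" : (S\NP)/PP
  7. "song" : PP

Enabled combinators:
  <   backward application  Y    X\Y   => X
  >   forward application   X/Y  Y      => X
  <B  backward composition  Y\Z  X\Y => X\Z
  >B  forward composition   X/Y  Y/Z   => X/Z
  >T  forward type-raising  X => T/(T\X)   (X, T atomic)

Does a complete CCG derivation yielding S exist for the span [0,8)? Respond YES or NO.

YES

[0,8] S   >
  [0,6] S/(S\NP)   <
    [0,5] NP   <
      [0,1] "idea" : NP\S
      [1,5] NP\(NP\S)   >
        [1,2] "river" : (NP\(NP\S))/PP
        [2,5] PP   >
          [2,3] PP/(PP\N)   >T
            [2,3] "quickly" : N
          [3,5] PP\N   <B
            [3,4] "every" : N\N
            [4,5] "found" : PP\N
    [5,6] "in" : (S/(S\NP))\NP
  [6,8] S\NP   >
    [6,7] "saw" : (S\NP)/PP
    [7,8] "song" : PP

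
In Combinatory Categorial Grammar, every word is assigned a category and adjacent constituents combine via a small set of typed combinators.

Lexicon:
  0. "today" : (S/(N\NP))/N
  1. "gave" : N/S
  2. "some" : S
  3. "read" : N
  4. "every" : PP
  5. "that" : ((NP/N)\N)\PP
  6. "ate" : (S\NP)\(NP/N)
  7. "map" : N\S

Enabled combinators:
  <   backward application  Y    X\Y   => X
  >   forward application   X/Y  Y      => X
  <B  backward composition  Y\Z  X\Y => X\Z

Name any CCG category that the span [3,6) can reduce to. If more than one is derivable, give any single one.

[0,8] S   >
  [0,3] S/(N\NP)   >
    [0,1] "today" : (S/(N\NP))/N
    [1,3] N   >
      [1,2] "gave" : N/S
      [2,3] "some" : S
  [3,8] N\NP   <B
    [3,7] S\NP   <
      [3,6] NP/N   <
        [3,4] "read" : N
        [4,6] (NP/N)\N   <
          [4,5] "every" : PP
          [5,6] "that" : ((NP/N)\N)\PP
      [6,7] "ate" : (S\NP)\(NP/N)
    [7,8] "map" : N\S

NP/N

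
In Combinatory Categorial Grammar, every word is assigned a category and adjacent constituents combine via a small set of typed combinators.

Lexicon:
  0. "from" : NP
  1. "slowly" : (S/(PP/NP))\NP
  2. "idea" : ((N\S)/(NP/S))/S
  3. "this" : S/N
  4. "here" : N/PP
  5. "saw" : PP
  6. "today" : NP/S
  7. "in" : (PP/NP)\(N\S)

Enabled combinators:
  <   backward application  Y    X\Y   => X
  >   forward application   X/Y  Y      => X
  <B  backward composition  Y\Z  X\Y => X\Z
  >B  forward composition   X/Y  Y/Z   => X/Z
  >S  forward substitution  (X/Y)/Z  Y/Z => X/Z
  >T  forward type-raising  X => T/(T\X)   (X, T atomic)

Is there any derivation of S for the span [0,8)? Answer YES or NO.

[0,8] S   >
  [0,2] S/(PP/NP)   <
    [0,1] "from" : NP
    [1,2] "slowly" : (S/(PP/NP))\NP
  [2,8] PP/NP   <
    [2,7] N\S   >
      [2,6] (N\S)/(NP/S)   >
        [2,3] "idea" : ((N\S)/(NP/S))/S
        [3,6] S   >
          [3,5] S/PP   >B
            [3,4] "this" : S/N
            [4,5] "here" : N/PP
          [5,6] "saw" : PP
      [6,7] "today" : NP/S
    [7,8] "in" : (PP/NP)\(N\S)

YES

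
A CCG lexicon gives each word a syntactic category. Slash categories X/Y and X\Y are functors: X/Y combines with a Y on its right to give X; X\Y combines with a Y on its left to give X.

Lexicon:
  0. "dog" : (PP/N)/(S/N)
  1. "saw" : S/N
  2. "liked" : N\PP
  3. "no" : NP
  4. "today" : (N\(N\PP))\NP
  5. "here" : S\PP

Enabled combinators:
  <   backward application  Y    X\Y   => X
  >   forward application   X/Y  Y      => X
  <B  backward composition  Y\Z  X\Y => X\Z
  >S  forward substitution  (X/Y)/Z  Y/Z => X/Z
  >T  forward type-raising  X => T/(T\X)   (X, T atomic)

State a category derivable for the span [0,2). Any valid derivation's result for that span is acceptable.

PP/N

[0,6] S   <
  [0,5] PP   >
    [0,2] PP/N   >
      [0,1] "dog" : (PP/N)/(S/N)
      [1,2] "saw" : S/N
    [2,5] N   <
      [2,3] "liked" : N\PP
      [3,5] N\(N\PP)   <
        [3,4] "no" : NP
        [4,5] "today" : (N\(N\PP))\NP
  [5,6] "here" : S\PP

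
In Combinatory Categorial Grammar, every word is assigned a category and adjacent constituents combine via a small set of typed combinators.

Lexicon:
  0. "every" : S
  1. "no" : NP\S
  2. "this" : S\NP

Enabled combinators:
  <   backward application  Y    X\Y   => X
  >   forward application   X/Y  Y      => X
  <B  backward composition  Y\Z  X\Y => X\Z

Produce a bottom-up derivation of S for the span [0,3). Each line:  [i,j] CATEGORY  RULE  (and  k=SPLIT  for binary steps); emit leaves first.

[0,1] S  lex  "every"
[1,2] NP\S  lex  "no"
[0,2] NP  <  k=1
[2,3] S\NP  lex  "this"
[0,3] S  <  k=2

[0,3] S   <
  [0,2] NP   <
    [0,1] "every" : S
    [1,2] "no" : NP\S
  [2,3] "this" : S\NP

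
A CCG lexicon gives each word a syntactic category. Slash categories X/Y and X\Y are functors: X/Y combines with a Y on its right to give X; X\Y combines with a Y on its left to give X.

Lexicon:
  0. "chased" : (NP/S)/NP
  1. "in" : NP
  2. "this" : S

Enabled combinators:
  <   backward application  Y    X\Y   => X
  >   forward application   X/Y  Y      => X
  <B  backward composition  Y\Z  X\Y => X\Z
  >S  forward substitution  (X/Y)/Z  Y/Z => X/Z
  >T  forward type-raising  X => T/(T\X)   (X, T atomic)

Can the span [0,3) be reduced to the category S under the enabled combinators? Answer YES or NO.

(NP/S)/NP NP S
CKY chart[0,3] = {N/(N\NP), NP, NP/(NP\NP), PP/(PP\NP), S/(S\NP)}; S ∉ chart

NO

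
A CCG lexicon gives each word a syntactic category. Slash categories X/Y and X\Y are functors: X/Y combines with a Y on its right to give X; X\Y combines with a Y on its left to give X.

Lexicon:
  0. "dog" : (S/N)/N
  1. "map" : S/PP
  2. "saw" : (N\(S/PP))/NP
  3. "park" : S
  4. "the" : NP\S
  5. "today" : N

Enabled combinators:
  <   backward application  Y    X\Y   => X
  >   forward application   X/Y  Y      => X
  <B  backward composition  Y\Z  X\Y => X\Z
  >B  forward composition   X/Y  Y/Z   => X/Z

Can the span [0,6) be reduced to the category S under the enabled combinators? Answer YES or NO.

YES

[0,6] S   >
  [0,5] S/N   >
    [0,1] "dog" : (S/N)/N
    [1,5] N   <
      [1,2] "map" : S/PP
      [2,5] N\(S/PP)   >
        [2,3] "saw" : (N\(S/PP))/NP
        [3,5] NP   <
          [3,4] "park" : S
          [4,5] "the" : NP\S
  [5,6] "today" : N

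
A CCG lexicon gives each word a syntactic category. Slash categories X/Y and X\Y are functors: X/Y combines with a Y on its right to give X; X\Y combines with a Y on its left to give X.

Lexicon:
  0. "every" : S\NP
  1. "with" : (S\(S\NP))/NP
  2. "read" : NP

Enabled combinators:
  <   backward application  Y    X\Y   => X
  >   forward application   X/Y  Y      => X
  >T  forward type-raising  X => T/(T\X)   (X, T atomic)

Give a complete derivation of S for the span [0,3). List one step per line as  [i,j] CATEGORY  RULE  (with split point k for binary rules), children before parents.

[0,3] S   <
  [0,1] "every" : S\NP
  [1,3] S\(S\NP)   >
    [1,2] "with" : (S\(S\NP))/NP
    [2,3] "read" : NP

[0,1] S\NP  lex  "every"
[1,2] (S\(S\NP))/NP  lex  "with"
[2,3] NP  lex  "read"
[1,3] S\(S\NP)  >  k=2
[0,3] S  <  k=1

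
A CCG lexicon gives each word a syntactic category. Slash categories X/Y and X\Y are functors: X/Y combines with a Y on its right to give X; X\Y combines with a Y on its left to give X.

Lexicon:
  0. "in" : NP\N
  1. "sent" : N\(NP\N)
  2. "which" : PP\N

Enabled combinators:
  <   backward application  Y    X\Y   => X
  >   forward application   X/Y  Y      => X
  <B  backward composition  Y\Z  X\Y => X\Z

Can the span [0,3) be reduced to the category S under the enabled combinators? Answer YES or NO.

NO

NP\N N\(NP\N) PP\N
CKY chart[0,3] = {PP}; S ∉ chart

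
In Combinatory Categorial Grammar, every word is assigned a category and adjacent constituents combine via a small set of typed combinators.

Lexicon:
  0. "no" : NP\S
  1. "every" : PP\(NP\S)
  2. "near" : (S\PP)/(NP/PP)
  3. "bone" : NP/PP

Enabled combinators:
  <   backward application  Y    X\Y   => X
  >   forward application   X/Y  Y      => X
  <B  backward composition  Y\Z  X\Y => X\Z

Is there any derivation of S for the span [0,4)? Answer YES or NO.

[0,4] S   <
  [0,2] PP   <
    [0,1] "no" : NP\S
    [1,2] "every" : PP\(NP\S)
  [2,4] S\PP   >
    [2,3] "near" : (S\PP)/(NP/PP)
    [3,4] "bone" : NP/PP

YES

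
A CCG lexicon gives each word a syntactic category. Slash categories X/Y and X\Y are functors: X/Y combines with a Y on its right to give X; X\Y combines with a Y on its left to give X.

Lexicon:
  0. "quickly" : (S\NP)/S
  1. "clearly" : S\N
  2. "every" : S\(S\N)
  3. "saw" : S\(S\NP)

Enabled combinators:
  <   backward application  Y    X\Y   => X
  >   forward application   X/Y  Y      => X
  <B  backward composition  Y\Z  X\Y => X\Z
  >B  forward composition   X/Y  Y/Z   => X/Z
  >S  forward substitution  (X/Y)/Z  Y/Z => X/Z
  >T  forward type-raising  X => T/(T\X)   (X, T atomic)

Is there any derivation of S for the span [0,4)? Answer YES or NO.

[0,4] S   <
  [0,3] S\NP   >
    [0,1] "quickly" : (S\NP)/S
    [1,3] S   <
      [1,2] "clearly" : S\N
      [2,3] "every" : S\(S\N)
  [3,4] "saw" : S\(S\NP)

YES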